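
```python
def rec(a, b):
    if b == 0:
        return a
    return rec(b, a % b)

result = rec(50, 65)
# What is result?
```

rec(50, 65) -> rec(65, 50) -> rec(50, 15) -> rec(15, 5) -> rec(5, 0) -> 5

Answer: 5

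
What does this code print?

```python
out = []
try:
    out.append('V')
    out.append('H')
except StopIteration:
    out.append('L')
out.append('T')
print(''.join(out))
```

Execution trace: 'V' (try body) → 'H' (try body, no exception) → 'T' (after the try/except). Output: VHT

Answer: VHT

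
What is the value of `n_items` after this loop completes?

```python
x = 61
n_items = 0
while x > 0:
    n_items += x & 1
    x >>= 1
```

Count set bits in 61 (binary: 0b111101)
`n_items` takes the values: 0 → 1 → 2 → 3 → 4 → 5

Answer: 5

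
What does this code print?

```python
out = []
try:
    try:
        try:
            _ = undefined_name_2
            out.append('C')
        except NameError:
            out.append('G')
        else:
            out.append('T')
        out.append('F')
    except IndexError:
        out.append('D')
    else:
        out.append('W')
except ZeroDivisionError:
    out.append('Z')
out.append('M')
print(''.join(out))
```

Execution trace: 'G' (inner except NameError) → 'F' (try body, no exception) → 'W' (else) → 'M' (after the try/except). Output: GFWM

Answer: GFWM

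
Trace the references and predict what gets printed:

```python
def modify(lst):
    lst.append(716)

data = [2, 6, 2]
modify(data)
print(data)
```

Key concept: function modifies passed list.
Step by step:
`data = [2, 6, 2]` → data = [2, 6, 2]
`modify(data)` → data = [2, 6, 2, 716]
`print(data)` → prints [2, 6, 2, 716]

Answer: [2, 6, 2, 716]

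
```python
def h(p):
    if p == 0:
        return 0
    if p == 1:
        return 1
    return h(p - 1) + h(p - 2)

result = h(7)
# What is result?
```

Build up from base cases: h(0)=0, h(1)=1, h(2)=1, h(3)=2, h(4)=3, h(5)=5, h(6)=8, ..., h(7)=13

Answer: 13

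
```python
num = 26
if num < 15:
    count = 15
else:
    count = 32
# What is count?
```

Trace:
`num = 26` → num = 26
`if num < 15: ...` → num < 15 is False, take else branch → count = 32
So count = 32

Answer: 32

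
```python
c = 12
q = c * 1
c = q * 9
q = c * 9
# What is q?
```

Trace:
`c = 12` → c = 12
`q = c * 1` → q = 12
`c = q * 9` → c = 108
`q = c * 9` → q = 972
So q = 972

Answer: 972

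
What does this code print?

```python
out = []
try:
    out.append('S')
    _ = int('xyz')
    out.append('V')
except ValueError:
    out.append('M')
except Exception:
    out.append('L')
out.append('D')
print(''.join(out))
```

Execution trace: 'S' (try body) → 'M' (except ValueError) → 'D' (after the try/except). Output: SMD

Answer: SMD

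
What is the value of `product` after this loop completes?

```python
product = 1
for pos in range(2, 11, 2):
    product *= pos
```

Product of even numbers 2 to 10
`product` takes the values: 1 → 2 → 8 → 48 → 384 → 3840

Answer: 3840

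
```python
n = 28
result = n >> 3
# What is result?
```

Trace:
`n = 28` → n = 28
`result = n >> 3` → result = 3
So result = 3

Answer: 3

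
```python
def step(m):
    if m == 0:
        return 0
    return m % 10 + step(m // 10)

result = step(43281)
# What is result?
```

Sum of digits of 43281: 1 + 8 + 2 + 3 + 4 = 18

Answer: 18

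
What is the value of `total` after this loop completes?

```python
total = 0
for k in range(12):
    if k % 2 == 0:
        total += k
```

Sum of even numbers 0 to 11
`total` takes the values: 0 → 2 → 6 → 12 → 20 → 30

Answer: 30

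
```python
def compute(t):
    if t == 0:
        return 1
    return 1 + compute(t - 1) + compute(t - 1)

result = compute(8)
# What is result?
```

compute(t) = 1 + 2·compute(t-1), compute(0)=1. Closed form: (1+1)·2^8 - 1 = 511.

Answer: 511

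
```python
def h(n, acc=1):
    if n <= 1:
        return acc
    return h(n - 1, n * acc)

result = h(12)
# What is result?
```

Accumulator trace (n, acc): (12, 1) -> (11, 12) -> (10, 132) -> (9, 1320) -> (8, 11880) -> (7, 95040) -> (6, 665280) -> (5, 3991680) -> (4, 19958400) -> (3, 79833600) -> (2, 239500800) -> (1, 479001600) -> return 479001600

Answer: 479001600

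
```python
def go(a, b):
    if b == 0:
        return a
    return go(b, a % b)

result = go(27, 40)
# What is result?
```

go(27, 40) -> go(40, 27) -> go(27, 13) -> go(13, 1) -> go(1, 0) -> 1

Answer: 1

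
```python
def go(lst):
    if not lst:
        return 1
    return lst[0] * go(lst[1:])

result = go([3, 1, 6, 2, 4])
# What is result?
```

Product over [3, 1, 6, 2, 4] = 3 * 1 * 6 * 2 * 4 = 144

Answer: 144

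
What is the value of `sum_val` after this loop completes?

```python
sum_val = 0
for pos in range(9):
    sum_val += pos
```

Sum of 0 to 8 = 36
`sum_val` takes the values: 0 → 1 → 3 → 6 → 10 → 15 → 21 → 28 → 36

Answer: 36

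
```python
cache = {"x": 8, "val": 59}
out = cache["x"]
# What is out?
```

Trace:
`cache = {"x": 8, "val": 59}` → cache = {'x': 8, 'val': 59}
`out = cache["x"]` → out = 8
So out = 8

Answer: 8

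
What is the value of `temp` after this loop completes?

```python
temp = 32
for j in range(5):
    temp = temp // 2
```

Halve 5 times: 32 // 2^5 = 1
`temp` takes the values: 32 → 16 → 8 → 4 → 2 → 1

Answer: 1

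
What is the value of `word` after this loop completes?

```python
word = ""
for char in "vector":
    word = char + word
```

Reverse 'vector'
`word` takes the values: "" → "v" → "ev" → "cev" → "tcev" → "otcev" → "rotcev"

Answer: "rotcev"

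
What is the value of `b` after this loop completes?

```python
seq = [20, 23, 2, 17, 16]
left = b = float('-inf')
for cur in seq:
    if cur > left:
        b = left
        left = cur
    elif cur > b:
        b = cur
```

Second largest (with repeats) in [20, 23, 2, 17, 16]
`b` takes the values: -inf → 20

Answer: 20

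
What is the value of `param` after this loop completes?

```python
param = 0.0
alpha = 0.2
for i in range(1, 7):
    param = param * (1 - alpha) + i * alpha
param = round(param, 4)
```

Moving average with lr=0.2
`param` takes the values: 0.0 → 0.2 → 0.56 → 1.048 → 1.6384 → 2.31072 → 3.048576 → 3.0486

Answer: 3.0486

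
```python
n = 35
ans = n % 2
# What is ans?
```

Trace:
`n = 35` → n = 35
`ans = n % 2` → ans = 1
So ans = 1

Answer: 1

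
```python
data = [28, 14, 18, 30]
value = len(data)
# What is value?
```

Trace:
`data = [28, 14, 18, 30]` → data = [28, 14, 18, 30]
`value = len(data)` → value = 4
So value = 4

Answer: 4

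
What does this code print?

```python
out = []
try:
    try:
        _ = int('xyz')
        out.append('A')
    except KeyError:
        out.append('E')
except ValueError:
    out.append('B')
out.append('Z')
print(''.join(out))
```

Execution trace: 'B' (outer except ValueError) → 'Z' (after the try/except). Output: BZ

Answer: BZ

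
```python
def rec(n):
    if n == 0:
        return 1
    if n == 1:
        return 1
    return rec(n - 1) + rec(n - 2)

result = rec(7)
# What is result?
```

Build up from base cases: rec(0)=1, rec(1)=1, rec(2)=2, rec(3)=3, rec(4)=5, rec(5)=8, rec(6)=13, ..., rec(7)=21

Answer: 21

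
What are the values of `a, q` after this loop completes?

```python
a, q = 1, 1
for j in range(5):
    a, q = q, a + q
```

Fibonacci: after 5 iterations
`a, q` takes the values: (1, 1) → (1, 2) → (2, 3) → (3, 5) → (5, 8) → (8, 13)

Answer: 8, 13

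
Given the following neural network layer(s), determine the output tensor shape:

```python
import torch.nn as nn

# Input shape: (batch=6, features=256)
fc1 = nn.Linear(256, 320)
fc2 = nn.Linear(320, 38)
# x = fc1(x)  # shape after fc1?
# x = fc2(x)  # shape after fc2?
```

Input: (6, 256) -> after fc1: (6, 320) -> Output: (6, 38)

Answer: (6, 38)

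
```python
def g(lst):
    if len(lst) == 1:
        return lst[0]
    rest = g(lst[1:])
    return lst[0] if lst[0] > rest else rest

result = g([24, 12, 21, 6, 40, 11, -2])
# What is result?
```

Recursive max over [24, 12, 21, 6, 40, 11, -2] = 40

Answer: 40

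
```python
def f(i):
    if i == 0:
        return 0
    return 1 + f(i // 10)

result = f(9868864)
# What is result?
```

Count of digits of 9868864: 7

Answer: 7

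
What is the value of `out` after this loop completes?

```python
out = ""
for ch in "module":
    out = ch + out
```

Reverse 'module'
`out` takes the values: "" → "m" → "om" → "dom" → "udom" → "ludom" → "eludom"

Answer: "eludom"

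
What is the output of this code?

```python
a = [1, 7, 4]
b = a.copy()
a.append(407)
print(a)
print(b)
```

Key concept: list.copy() creates independent copy.
Step by step:
`a = [1, 7, 4]` → a = [1, 7, 4]
`b = a.copy()` → b = [1, 7, 4]
`a.append(407)` → a = [1, 7, 4, 407]
`print(a)` → prints [1, 7, 4, 407]
`print(b)` → prints [1, 7, 4]

Answer:
[1, 7, 4, 407]
[1, 7, 4]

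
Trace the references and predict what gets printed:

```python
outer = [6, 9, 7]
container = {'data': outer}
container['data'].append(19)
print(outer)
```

Key concept: dict holds reference to list.
Step by step:
`outer = [6, 9, 7]` → outer = [6, 9, 7]
`container = {'data': outer}` → container = {'data': [6, 9, 7]}
`container['data'].append(19)` → outer = [6, 9, 7, 19]; container = {'data': [6, 9, 7, 19]}
`print(outer)` → prints [6, 9, 7, 19]

Answer: [6, 9, 7, 19]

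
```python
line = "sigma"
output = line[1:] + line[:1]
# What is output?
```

Trace:
`line = "sigma"` → line = 'sigma'
`output = line[1:] + line[:1]` → output = 'igmas'
So output = 'igmas'

Answer: 'igmas'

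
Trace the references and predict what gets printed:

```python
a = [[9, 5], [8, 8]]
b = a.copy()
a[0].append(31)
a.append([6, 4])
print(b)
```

Key concept: shallow copy with nested lists.
Step by step:
`a = [[9, 5], [8, 8]]` → a = [[9, 5], [8, 8]]
`b = a.copy()` → b = [[9, 5], [8, 8]]
`a[0].append(31)` → a = [[9, 5, 31], [8, 8]]; b = [[9, 5, 31], [8, 8]]
`a.append([6, 4])` → a = [[9, 5, 31], [8, 8], [6, 4]]
`print(b)` → prints [[9, 5, 31], [8, 8]]

Answer: [[9, 5, 31], [8, 8]]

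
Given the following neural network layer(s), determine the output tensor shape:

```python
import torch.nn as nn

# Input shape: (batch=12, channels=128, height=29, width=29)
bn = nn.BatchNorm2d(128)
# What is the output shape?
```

Input: (12, 128, 29, 29) -> Output: (12, 128, 29, 29)

Answer: (12, 128, 29, 29)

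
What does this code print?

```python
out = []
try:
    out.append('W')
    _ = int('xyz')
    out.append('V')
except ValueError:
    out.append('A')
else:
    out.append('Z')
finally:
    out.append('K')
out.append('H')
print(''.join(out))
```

Execution trace: 'W' (try body) → 'A' (except ValueError) → 'K' (finally) → 'H' (after the try/except). Output: WAKH

Answer: WAKH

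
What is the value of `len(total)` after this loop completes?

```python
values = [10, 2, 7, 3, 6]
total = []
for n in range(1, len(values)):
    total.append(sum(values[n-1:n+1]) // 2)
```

Number of 2-element averages
`total` takes the values: [] → [6] → [6, 4] → [6, 4, 5] → [6, 4, 5, 4]
So `len(total)` = 4

Answer: 4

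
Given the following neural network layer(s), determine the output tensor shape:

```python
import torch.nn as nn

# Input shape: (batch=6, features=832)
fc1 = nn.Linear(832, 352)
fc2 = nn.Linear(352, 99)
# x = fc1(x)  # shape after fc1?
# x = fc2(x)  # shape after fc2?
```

Input: (6, 832) -> after fc1: (6, 352) -> Output: (6, 99)

Answer: (6, 99)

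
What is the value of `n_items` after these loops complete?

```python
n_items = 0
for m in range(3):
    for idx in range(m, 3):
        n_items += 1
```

Upper triangle: 3 + 2 + ... + 1
`n_items` takes the values: 0 → 1 → 2 → 3 → 4 → 5 → 6

Answer: 6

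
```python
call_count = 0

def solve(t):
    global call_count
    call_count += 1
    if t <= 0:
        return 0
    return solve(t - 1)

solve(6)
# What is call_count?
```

Linear recursion stepping by 1: 7 calls from t=6 down to ≤0.

Answer: 7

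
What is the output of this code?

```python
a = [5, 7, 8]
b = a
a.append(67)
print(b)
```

Key concept: basic list aliasing.
Step by step:
`a = [5, 7, 8]` → a = [5, 7, 8]
`b = a` → b = [5, 7, 8] (same object as a)
`a.append(67)` → a = [5, 7, 8, 67] (same object as b); b = [5, 7, 8, 67] (same object as a)
`print(b)` → prints [5, 7, 8, 67]

Answer: [5, 7, 8, 67]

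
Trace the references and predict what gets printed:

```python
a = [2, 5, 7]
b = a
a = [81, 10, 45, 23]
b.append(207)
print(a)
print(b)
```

Key concept: rebinding vs mutation: a is rebound to a new list, b still points at the original.
Step by step:
`a = [2, 5, 7]` → a = [2, 5, 7]
`b = a` → b = [2, 5, 7] (same object as a)
`a = [81, 10, 45, 23]` → a = [81, 10, 45, 23]
`b.append(207)` → b = [2, 5, 7, 207]
`print(a)` → prints [81, 10, 45, 23]
`print(b)` → prints [2, 5, 7, 207]

Answer:
[81, 10, 45, 23]
[2, 5, 7, 207]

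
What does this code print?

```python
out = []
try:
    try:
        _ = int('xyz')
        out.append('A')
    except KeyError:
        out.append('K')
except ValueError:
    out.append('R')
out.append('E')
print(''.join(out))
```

Execution trace: 'R' (outer except ValueError) → 'E' (after the try/except). Output: RE

Answer: RE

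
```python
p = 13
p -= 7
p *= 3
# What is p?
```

Trace:
`p = 13` → p = 13
`p -= 7` → p = 6
`p *= 3` → p = 18
So p = 18

Answer: 18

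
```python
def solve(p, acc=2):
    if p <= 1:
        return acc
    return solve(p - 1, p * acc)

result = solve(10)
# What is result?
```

Accumulator trace (n, acc): (10, 2) -> (9, 20) -> (8, 180) -> (7, 1440) -> (6, 10080) -> (5, 60480) -> (4, 302400) -> (3, 1209600) -> (2, 3628800) -> (1, 7257600) -> return 7257600

Answer: 7257600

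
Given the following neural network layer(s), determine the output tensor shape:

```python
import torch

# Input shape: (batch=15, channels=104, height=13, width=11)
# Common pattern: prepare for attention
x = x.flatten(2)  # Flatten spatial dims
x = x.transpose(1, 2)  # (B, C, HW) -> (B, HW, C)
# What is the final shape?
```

Input: (15, 104, 13, 11) -> after flatten(2): (15, 104, 143) -> Output: (15, 143, 104)

Answer: (15, 143, 104)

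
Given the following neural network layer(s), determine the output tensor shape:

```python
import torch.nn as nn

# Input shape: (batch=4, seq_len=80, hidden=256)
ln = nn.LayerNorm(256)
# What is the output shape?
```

Input: (4, 80, 256) -> Output: (4, 80, 256)

Answer: (4, 80, 256)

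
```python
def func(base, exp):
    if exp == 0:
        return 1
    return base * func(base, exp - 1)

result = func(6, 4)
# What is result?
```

func(6, 4) = 6 * 6 * 6 * 6 = 1296

Answer: 1296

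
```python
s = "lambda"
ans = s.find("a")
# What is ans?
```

Trace:
`s = "lambda"` → s = 'lambda'
`ans = s.find("a")` → ans = 1
So ans = 1

Answer: 1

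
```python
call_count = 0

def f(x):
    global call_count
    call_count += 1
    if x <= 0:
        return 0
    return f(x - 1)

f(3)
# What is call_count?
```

Linear recursion stepping by 1: 4 calls from x=3 down to ≤0.

Answer: 4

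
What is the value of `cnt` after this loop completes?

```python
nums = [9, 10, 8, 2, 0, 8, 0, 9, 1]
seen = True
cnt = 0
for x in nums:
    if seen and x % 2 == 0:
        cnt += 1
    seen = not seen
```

Count even values at even positions
`cnt` takes the values: 0 → 1 → 2 → 3

Answer: 3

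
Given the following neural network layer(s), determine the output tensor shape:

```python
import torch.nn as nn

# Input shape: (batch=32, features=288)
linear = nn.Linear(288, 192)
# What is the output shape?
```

Input: (32, 288) -> Output: (32, 192)

Answer: (32, 192)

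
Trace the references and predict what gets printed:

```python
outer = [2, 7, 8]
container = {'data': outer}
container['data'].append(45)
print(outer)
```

Key concept: dict holds reference to list.
Step by step:
`outer = [2, 7, 8]` → outer = [2, 7, 8]
`container = {'data': outer}` → container = {'data': [2, 7, 8]}
`container['data'].append(45)` → outer = [2, 7, 8, 45]; container = {'data': [2, 7, 8, 45]}
`print(outer)` → prints [2, 7, 8, 45]

Answer: [2, 7, 8, 45]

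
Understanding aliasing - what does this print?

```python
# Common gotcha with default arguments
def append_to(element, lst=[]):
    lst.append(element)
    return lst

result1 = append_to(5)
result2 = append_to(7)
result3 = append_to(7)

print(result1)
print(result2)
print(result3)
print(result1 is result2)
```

Key concept: mutable default argument gotcha.
Step by step:
`result1 = append_to(5)` → result1 = [5]
`result2 = append_to(7)` → result1 = [5, 7] (same object as result2); result2 = [5, 7] (same object as result1)
`result3 = append_to(7)` → result1 = [5, 7, 7] (same object as result2, result3); result2 = [5, 7, 7] (same object as result1, result3); result3 = [5, 7, 7] (same object as result1, result2)
`print(result1)` → prints [5, 7, 7]
`print(result2)` → prints [5, 7, 7]
`print(result3)` → prints [5, 7, 7]
`print(result1 is result2)` → prints True

Answer:
[5, 7, 7]
[5, 7, 7]
[5, 7, 7]
True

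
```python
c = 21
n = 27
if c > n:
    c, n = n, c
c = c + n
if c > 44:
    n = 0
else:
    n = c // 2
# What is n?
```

Trace:
`c = 21` → c = 21
`n = 27` → n = 27
`if c > n: ...` → c > n is False → no variable changes
`c = c + n` → c = 48
`if c > 44: ...` → c > 44 is True → n = 0
So n = 0

Answer: 0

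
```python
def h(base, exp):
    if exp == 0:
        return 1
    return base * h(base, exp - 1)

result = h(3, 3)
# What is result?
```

h(3, 3) = 3 * 3 * 3 = 27

Answer: 27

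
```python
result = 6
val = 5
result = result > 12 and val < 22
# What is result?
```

Trace:
`result = 6` → result = 6
`val = 5` → val = 5
`result = result > 12 and val < 22` → result = False
So result = False

Answer: False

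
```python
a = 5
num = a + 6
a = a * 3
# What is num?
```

Trace:
`a = 5` → a = 5
`num = a + 6` → num = 11
`a = a * 3` → a = 15
So num = 11

Answer: 11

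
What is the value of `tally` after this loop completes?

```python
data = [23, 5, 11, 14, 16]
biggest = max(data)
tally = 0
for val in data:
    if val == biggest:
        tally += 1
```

Count of max value 23 in [23, 5, 11, 14, 16]
`tally` takes the values: 0 → 1

Answer: 1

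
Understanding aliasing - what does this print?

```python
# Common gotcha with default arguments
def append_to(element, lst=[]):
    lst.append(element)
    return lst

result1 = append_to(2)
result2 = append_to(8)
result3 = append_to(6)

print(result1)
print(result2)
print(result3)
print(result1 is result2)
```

Key concept: mutable default argument gotcha.
Step by step:
`result1 = append_to(2)` → result1 = [2]
`result2 = append_to(8)` → result1 = [2, 8] (same object as result2); result2 = [2, 8] (same object as result1)
`result3 = append_to(6)` → result1 = [2, 8, 6] (same object as result2, result3); result2 = [2, 8, 6] (same object as result1, result3); result3 = [2, 8, 6] (same object as result1, result2)
`print(result1)` → prints [2, 8, 6]
`print(result2)` → prints [2, 8, 6]
`print(result3)` → prints [2, 8, 6]
`print(result1 is result2)` → prints True

Answer:
[2, 8, 6]
[2, 8, 6]
[2, 8, 6]
True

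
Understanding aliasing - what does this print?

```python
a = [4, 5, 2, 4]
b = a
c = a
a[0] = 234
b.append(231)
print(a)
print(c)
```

Key concept: multiple aliases.
Step by step:
`a = [4, 5, 2, 4]` → a = [4, 5, 2, 4]
`b = a` → b = [4, 5, 2, 4] (same object as a)
`c = a` → c = [4, 5, 2, 4] (same object as a, b)
`a[0] = 234` → a = [234, 5, 2, 4] (same object as b, c); b = [234, 5, 2, 4] (same object as a, c); c = [234, 5, 2, 4] (same object as a, b)
`b.append(231)` → a = [234, 5, 2, 4, 231] (same object as b, c); b = [234, 5, 2, 4, 231] (same object as a, c); c = [234, 5, 2, 4, 231] (same object as a, b)
`print(a)` → prints [234, 5, 2, 4, 231]
`print(c)` → prints [234, 5, 2, 4, 231]

Answer:
[234, 5, 2, 4, 231]
[234, 5, 2, 4, 231]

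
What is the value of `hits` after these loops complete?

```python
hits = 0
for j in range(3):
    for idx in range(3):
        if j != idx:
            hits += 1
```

3² - 3 (exclude diagonal)
`hits` takes the values: 0 → 1 → 2 → 3 → 4 → 5 → 6

Answer: 6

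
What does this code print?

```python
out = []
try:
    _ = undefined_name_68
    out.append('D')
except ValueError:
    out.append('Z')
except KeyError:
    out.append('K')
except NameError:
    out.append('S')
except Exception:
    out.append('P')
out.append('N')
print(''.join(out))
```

Execution trace: 'S' (except NameError) → 'N' (after the try/except). Output: SN

Answer: SN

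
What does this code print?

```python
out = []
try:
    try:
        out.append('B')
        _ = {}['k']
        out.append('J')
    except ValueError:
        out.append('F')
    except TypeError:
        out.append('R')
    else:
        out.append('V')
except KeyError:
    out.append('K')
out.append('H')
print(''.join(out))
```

Execution trace: 'B' (inner try body) → 'K' (outer except KeyError) → 'H' (after the try/except). Output: BKH

Answer: BKH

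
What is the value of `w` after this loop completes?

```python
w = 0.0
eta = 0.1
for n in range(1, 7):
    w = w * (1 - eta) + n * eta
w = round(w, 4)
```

Moving average with lr=0.1
`w` takes the values: 0.0 → 0.1 → 0.29 → 0.561 → 0.9049 → 1.31441 → 1.782969 → 1.783

Answer: 1.783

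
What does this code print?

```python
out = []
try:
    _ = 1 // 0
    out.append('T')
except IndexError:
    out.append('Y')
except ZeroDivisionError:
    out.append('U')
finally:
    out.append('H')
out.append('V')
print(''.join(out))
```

Execution trace: 'U' (except ZeroDivisionError) → 'H' (finally) → 'V' (after the try/except). Output: UHV

Answer: UHV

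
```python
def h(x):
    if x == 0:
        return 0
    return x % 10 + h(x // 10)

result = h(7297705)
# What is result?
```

Sum of digits of 7297705: 5 + 0 + 7 + 7 + 9 + 2 + 7 = 37

Answer: 37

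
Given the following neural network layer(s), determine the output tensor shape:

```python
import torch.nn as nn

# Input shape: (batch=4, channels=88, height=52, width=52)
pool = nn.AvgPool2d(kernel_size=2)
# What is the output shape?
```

Input: (4, 88, 52, 52) -> Output: (4, 88, 26, 26)

Answer: (4, 88, 26, 26)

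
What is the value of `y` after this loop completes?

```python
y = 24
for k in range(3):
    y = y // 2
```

Halve 3 times: 24 // 2^3 = 3
`y` takes the values: 24 → 12 → 6 → 3

Answer: 3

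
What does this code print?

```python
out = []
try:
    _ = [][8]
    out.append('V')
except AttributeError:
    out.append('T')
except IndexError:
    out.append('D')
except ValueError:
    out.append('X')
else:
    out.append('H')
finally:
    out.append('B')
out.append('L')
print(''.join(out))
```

Execution trace: 'D' (except IndexError) → 'B' (finally) → 'L' (after the try/except). Output: DBL

Answer: DBL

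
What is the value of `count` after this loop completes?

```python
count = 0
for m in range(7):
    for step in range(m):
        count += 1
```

Triangle number: 0+1+2+...+6
`count` takes the values: 0 → 1 → 2 → 3 → 4 → 5 → 6 → 7 → 8 → 9 → 10 → 11 → 12 → 13 → 14 → 15 → 16 → 17 → 18 → 19 → 20 → 21

Answer: 21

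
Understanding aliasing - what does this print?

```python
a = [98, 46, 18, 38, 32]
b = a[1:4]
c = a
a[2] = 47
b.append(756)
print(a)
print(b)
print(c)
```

Key concept: slice vs alias.
Step by step:
`a = [98, 46, 18, 38, 32]` → a = [98, 46, 18, 38, 32]
`b = a[1:4]` → b = [46, 18, 38]
`c = a` → c = [98, 46, 18, 38, 32] (same object as a)
`a[2] = 47` → a = [98, 46, 47, 38, 32] (same object as c); c = [98, 46, 47, 38, 32] (same object as a)
`b.append(756)` → b = [46, 18, 38, 756]
`print(a)` → prints [98, 46, 47, 38, 32]
`print(b)` → prints [46, 18, 38, 756]
`print(c)` → prints [98, 46, 47, 38, 32]

Answer:
[98, 46, 47, 38, 32]
[46, 18, 38, 756]
[98, 46, 47, 38, 32]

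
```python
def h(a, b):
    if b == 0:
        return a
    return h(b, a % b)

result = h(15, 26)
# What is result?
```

h(15, 26) -> h(26, 15) -> h(15, 11) -> h(11, 4) -> h(4, 3) -> h(3, 1) -> h(1, 0) -> 1

Answer: 1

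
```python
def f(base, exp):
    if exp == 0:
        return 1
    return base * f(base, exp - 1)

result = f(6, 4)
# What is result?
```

f(6, 4) = 6 * 6 * 6 * 6 = 1296

Answer: 1296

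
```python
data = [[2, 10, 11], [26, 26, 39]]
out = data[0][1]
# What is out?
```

Trace:
`data = [[2, 10, 11], [26, 26, 39]]` → data = [[2, 10, 11], [26, 26, 39]]
`out = data[0][1]` → out = 10
So out = 10

Answer: 10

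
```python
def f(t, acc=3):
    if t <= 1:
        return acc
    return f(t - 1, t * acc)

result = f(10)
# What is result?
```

Accumulator trace (n, acc): (10, 3) -> (9, 30) -> (8, 270) -> (7, 2160) -> (6, 15120) -> (5, 90720) -> (4, 453600) -> (3, 1814400) -> (2, 5443200) -> (1, 10886400) -> return 10886400

Answer: 10886400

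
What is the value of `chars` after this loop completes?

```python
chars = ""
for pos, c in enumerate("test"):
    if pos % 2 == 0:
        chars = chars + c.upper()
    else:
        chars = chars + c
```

Uppercase even positions in 'test'
`chars` takes the values: "" → "T" → "Te" → "TeS" → "TeSt"

Answer: "TeSt"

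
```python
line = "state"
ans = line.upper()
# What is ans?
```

Trace:
`line = "state"` → line = 'state'
`ans = line.upper()` → ans = 'STATE'
So ans = 'STATE'

Answer: 'STATE'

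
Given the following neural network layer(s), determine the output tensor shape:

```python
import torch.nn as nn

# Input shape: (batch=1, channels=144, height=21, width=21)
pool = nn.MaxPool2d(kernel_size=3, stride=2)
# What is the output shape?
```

Input: (1, 144, 21, 21) -> Output: (1, 144, 10, 10)

Answer: (1, 144, 10, 10)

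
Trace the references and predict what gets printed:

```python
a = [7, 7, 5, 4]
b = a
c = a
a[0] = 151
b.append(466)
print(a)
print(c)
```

Key concept: multiple aliases.
Step by step:
`a = [7, 7, 5, 4]` → a = [7, 7, 5, 4]
`b = a` → b = [7, 7, 5, 4] (same object as a)
`c = a` → c = [7, 7, 5, 4] (same object as a, b)
`a[0] = 151` → a = [151, 7, 5, 4] (same object as b, c); b = [151, 7, 5, 4] (same object as a, c); c = [151, 7, 5, 4] (same object as a, b)
`b.append(466)` → a = [151, 7, 5, 4, 466] (same object as b, c); b = [151, 7, 5, 4, 466] (same object as a, c); c = [151, 7, 5, 4, 466] (same object as a, b)
`print(a)` → prints [151, 7, 5, 4, 466]
`print(c)` → prints [151, 7, 5, 4, 466]

Answer:
[151, 7, 5, 4, 466]
[151, 7, 5, 4, 466]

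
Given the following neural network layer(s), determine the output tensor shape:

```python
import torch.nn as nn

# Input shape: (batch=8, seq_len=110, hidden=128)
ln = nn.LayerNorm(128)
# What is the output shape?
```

Input: (8, 110, 128) -> Output: (8, 110, 128)

Answer: (8, 110, 128)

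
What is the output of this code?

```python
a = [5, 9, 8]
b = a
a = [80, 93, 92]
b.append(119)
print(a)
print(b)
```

Key concept: rebinding vs mutation: a is rebound to a new list, b still points at the original.
Step by step:
`a = [5, 9, 8]` → a = [5, 9, 8]
`b = a` → b = [5, 9, 8] (same object as a)
`a = [80, 93, 92]` → a = [80, 93, 92]
`b.append(119)` → b = [5, 9, 8, 119]
`print(a)` → prints [80, 93, 92]
`print(b)` → prints [5, 9, 8, 119]

Answer:
[80, 93, 92]
[5, 9, 8, 119]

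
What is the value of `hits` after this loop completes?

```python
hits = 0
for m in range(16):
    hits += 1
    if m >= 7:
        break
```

Loop breaks when m reaches 7, hits is 8
`hits` takes the values: 0 → 1 → 2 → 3 → 4 → 5 → 6 → 7 → 8

Answer: 8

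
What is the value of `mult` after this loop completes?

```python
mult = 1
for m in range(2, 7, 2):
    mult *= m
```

Product of even numbers 2 to 6
`mult` takes the values: 1 → 2 → 8 → 48

Answer: 48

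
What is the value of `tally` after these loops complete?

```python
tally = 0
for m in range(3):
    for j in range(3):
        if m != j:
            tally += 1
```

3² - 3 (exclude diagonal)
`tally` takes the values: 0 → 1 → 2 → 3 → 4 → 5 → 6

Answer: 6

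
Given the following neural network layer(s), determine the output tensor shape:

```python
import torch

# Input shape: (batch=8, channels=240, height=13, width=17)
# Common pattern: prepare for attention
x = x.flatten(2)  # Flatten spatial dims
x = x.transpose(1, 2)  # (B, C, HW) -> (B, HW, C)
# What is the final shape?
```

Input: (8, 240, 13, 17) -> after flatten(2): (8, 240, 221) -> Output: (8, 221, 240)

Answer: (8, 221, 240)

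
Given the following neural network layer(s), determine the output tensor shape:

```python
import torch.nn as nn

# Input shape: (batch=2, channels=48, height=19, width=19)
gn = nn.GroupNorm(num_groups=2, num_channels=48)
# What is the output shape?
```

Input: (2, 48, 19, 19) -> Output: (2, 48, 19, 19)

Answer: (2, 48, 19, 19)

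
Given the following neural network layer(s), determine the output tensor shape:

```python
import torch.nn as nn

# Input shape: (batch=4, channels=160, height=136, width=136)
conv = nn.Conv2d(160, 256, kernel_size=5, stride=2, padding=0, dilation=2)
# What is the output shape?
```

Input: (4, 160, 136, 136) -> Output: (4, 256, 64, 64)

Answer: (4, 256, 64, 64)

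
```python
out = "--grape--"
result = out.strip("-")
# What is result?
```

Trace:
`out = "--grape--"` → out = '--grape--'
`result = out.strip("-")` → result = 'grape'
So result = 'grape'

Answer: 'grape'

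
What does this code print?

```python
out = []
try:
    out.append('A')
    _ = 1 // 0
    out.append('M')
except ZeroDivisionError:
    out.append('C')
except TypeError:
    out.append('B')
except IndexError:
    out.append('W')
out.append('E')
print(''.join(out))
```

Execution trace: 'A' (try body) → 'C' (except ZeroDivisionError) → 'E' (after the try/except). Output: ACE

Answer: ACE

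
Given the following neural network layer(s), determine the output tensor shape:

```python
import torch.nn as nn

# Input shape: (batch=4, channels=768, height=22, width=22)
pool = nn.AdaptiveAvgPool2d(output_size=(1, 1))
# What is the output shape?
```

Input: (4, 768, 22, 22) -> Output: (4, 768, 1, 1)

Answer: (4, 768, 1, 1)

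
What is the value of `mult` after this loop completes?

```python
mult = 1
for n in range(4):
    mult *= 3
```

3^4 = 81
`mult` takes the values: 1 → 3 → 9 → 27 → 81

Answer: 81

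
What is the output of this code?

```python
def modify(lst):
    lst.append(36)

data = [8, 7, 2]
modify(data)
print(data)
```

Key concept: function modifies passed list.
Step by step:
`data = [8, 7, 2]` → data = [8, 7, 2]
`modify(data)` → data = [8, 7, 2, 36]
`print(data)` → prints [8, 7, 2, 36]

Answer: [8, 7, 2, 36]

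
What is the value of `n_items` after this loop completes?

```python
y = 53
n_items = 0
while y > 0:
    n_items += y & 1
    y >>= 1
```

Count set bits in 53 (binary: 0b110101)
`n_items` takes the values: 0 → 1 → 2 → 3 → 4

Answer: 4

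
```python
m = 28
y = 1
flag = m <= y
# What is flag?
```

Trace:
`m = 28` → m = 28
`y = 1` → y = 1
`flag = m <= y` → flag = False
So flag = False

Answer: False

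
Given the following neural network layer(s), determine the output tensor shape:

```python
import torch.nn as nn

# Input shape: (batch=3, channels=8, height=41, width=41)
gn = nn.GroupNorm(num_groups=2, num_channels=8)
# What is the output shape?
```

Input: (3, 8, 41, 41) -> Output: (3, 8, 41, 41)

Answer: (3, 8, 41, 41)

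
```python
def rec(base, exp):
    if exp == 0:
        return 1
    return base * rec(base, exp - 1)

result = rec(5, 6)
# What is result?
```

rec(5, 6) = 5 * 5 * 5 * 5 * 5 * 5 = 15625

Answer: 15625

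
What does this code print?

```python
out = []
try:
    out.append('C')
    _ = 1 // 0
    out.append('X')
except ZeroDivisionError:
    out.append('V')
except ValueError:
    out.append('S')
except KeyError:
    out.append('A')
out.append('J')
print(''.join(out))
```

Execution trace: 'C' (try body) → 'V' (except ZeroDivisionError) → 'J' (after the try/except). Output: CVJ

Answer: CVJ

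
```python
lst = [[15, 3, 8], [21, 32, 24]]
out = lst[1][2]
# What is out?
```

Trace:
`lst = [[15, 3, 8], [21, 32, 24]]` → lst = [[15, 3, 8], [21, 32, 24]]
`out = lst[1][2]` → out = 24
So out = 24

Answer: 24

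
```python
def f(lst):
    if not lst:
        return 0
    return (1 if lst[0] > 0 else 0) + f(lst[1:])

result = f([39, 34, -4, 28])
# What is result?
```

Count of positive elements in [39, 34, -4, 28] = 3

Answer: 3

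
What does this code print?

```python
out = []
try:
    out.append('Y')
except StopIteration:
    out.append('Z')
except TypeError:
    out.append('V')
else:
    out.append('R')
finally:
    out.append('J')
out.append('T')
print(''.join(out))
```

Execution trace: 'Y' (try body, no exception) → 'R' (else) → 'J' (finally) → 'T' (after the try/except). Output: YRJT

Answer: YRJT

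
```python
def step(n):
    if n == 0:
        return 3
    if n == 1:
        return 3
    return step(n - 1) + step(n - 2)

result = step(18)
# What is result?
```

Build up from base cases: step(0)=3, step(1)=3, step(2)=6, step(3)=9, step(4)=15, step(5)=24, step(6)=39, ..., step(18)=12543

Answer: 12543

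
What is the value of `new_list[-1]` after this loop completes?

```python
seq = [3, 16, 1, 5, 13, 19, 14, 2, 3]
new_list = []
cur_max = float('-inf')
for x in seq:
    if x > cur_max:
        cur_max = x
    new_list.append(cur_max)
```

Running max ends at 19
`new_list` takes the values: [] → [3] → [3, 16] → [3, 16, 16] → [3, 16, 16, 16] → [3, 16, 16, 16, 16] → [3, 16, 16, 16, 16, 19] → [3, 16, 16, 16, 16, 19, 19] → [3, 16, 16, 16, 16, 19, 19, 19] → [3, 16, 16, 16, 16, 19, 19, 19, 19]
So `new_list[-1]` = 19

Answer: 19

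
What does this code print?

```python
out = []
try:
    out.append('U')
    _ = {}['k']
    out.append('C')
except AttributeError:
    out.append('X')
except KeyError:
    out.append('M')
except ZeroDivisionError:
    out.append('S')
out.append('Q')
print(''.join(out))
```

Execution trace: 'U' (try body) → 'M' (except KeyError) → 'Q' (after the try/except). Output: UMQ

Answer: UMQ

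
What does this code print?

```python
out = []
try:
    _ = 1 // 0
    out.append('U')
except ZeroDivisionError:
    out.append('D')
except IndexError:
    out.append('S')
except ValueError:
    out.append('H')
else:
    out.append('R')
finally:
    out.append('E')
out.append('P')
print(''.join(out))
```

Execution trace: 'D' (except ZeroDivisionError) → 'E' (finally) → 'P' (after the try/except). Output: DEP

Answer: DEP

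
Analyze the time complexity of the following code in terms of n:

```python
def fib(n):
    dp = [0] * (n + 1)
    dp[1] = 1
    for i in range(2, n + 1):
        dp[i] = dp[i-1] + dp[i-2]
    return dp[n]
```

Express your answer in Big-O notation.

This is Dynamic programming Fibonacci. Time complexity: O(n).

Answer: O(n)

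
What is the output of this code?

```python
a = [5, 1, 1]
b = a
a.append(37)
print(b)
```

Key concept: basic list aliasing.
Step by step:
`a = [5, 1, 1]` → a = [5, 1, 1]
`b = a` → b = [5, 1, 1] (same object as a)
`a.append(37)` → a = [5, 1, 1, 37] (same object as b); b = [5, 1, 1, 37] (same object as a)
`print(b)` → prints [5, 1, 1, 37]

Answer: [5, 1, 1, 37]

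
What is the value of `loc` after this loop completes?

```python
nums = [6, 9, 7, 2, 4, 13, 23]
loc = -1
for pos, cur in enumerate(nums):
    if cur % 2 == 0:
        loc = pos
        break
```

First even number index in [6, 9, 7, 2, 4, 13, 23]
`loc` takes the values: -1 → 0

Answer: 0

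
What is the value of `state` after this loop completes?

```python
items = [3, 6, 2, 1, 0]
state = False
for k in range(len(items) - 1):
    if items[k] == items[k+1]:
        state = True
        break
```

Check consecutive duplicates in [3, 6, 2, 1, 0]
`state` takes the values: False

Answer: False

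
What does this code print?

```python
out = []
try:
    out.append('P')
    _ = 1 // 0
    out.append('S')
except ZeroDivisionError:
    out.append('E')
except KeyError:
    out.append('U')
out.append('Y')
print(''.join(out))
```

Execution trace: 'P' (try body) → 'E' (except ZeroDivisionError) → 'Y' (after the try/except). Output: PEY

Answer: PEY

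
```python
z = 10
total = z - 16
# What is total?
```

Trace:
`z = 10` → z = 10
`total = z - 16` → total = -6
So total = -6

Answer: -6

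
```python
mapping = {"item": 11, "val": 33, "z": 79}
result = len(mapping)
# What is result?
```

Trace:
`mapping = {"item": 11, "val": 33, "z": 79}` → mapping = {'item': 11, 'val': 33, 'z': 79}
`result = len(mapping)` → result = 3
So result = 3

Answer: 3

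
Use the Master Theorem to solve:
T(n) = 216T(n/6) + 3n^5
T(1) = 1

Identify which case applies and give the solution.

a=216, b=6, f(n)=3n^5. log_6(216) = 3. Since c=5 > 3 and the regularity condition holds (216(n/6)^5 = (216/6^5)n^5 with 216/6^5 < 1), Case 3 applies: T(n) = Θ(f(n)) = O(n^5).

Answer: O(n^5) - Case 3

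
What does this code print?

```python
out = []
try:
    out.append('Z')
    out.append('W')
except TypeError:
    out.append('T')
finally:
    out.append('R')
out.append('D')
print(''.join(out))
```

Execution trace: 'Z' (try body) → 'W' (try body, no exception) → 'R' (finally) → 'D' (after the try/except). Output: ZWRD

Answer: ZWRD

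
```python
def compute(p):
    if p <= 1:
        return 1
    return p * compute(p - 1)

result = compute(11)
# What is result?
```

compute(11) = 11 * 10 * 9 * 8 * 7 * 6 * 5 * 4 * 3 * 2 * 1 = 39916800

Answer: 39916800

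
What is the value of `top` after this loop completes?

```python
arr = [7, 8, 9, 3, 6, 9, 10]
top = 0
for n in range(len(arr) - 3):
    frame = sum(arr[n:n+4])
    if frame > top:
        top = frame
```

Max sum of 4-element window in [7, 8, 9, 3, 6, 9, 10]
`top` takes the values: 0 → 27 → 28

Answer: 28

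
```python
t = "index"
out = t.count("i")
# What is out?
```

Trace:
`t = "index"` → t = 'index'
`out = t.count("i")` → out = 1
So out = 1

Answer: 1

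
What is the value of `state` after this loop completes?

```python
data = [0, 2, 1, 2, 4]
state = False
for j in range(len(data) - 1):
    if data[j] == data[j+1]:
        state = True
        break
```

Check consecutive duplicates in [0, 2, 1, 2, 4]
`state` takes the values: False

Answer: False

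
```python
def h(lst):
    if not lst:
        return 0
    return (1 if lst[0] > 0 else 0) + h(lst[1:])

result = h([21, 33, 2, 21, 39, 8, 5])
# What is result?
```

Count of positive elements in [21, 33, 2, 21, 39, 8, 5] = 7

Answer: 7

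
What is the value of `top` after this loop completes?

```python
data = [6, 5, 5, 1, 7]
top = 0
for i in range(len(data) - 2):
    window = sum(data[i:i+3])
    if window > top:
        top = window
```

Max sum of 3-element window in [6, 5, 5, 1, 7]
`top` takes the values: 0 → 16

Answer: 16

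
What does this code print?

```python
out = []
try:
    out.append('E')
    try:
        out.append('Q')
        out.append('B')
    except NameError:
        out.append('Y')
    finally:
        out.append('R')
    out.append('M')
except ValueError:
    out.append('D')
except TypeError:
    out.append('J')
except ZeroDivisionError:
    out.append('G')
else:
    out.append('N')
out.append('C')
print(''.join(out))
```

Execution trace: 'E' (try body) → 'Q' (inner try body) → 'B' (inner try body, no exception) → 'R' (inner finally) → 'M' (try body, no exception) → 'N' (else) → 'C' (after the try/except). Output: EQBRMNC

Answer: EQBRMNC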